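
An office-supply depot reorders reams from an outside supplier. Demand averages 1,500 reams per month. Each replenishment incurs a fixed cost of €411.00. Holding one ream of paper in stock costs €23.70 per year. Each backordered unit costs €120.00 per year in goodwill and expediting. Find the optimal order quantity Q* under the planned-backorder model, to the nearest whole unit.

Q* ≈ 865 reams

Annual demand D = 1,500 × 12 = 18,000.
With planned backorders, Q* = √(2DS/H) · √((H+B)/B).
√(2DS/H) = √(2 × 18,000 × 411 / 23.7) = 790.129.
√((H+B)/B) = √((23.7+120)/120) = 1.0943.
Q* ≈ 864.641.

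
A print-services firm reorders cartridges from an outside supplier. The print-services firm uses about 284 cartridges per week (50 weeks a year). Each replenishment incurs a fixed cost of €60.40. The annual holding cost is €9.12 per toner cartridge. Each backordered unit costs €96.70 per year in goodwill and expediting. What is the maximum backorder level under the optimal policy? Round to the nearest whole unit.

S* ≈ 39 cartridges

Annual demand D = 284 × 50 = 14,200.
With planned backorders, Q* = √(2DS/H) · √((H+B)/B).
√(2DS/H) = √(2 × 14,200 × 60.4 / 9.12) = 433.691.
√((H+B)/B) = √((9.12+96.7)/96.7) = 1.0461.
Q* ≈ 453.681.
S* = Q* · H/(H+B) = 453.681 × 9.12/105.82 ≈ 39.100.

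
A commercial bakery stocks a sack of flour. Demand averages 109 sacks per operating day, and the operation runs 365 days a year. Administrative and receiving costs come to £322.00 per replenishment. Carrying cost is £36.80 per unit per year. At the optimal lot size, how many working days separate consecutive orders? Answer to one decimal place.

T ≈ 7.7 days

Annual demand D = 109 × 365 = 39,785.
Q* = √(2DS/H) = √(2 × 39,785 × 322 / 36.8) ≈ 834.41.
Cycle time = Q*/D × 365 = 834.41 / 39,785 × 365 ≈ 7.655 days.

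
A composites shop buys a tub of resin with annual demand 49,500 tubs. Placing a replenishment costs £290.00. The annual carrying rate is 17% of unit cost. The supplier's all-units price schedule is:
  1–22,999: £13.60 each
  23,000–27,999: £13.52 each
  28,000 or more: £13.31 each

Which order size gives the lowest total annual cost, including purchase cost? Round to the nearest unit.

Holding cost per unit per year at price C is H = 0.17·C.
For each price level, check whether its EOQ is feasible; otherwise the best quantity at that price is the breakpoint.
EOQ at £13.60 = 3523.9 (feasible in tier 1): TC = 49,500×£13.60 + (49,500/3523.9)×290 + (3523.9/2)×0.17×£13.60 = £681,347.24.
EOQ at £13.52 = 3534.3 < 23000, so use break Q=23000: TC = 49,500×£13.52 + (49,500/23000.0)×290 + (23000.0/2)×0.17×£13.52 = £696,295.73.
EOQ at £13.31 = 3562.1 < 28000, so use break Q=28000: TC = 49,500×£13.31 + (49,500/28000.0)×290 + (28000.0/2)×0.17×£13.31 = £691,035.48.
Lowest total cost is £681,347.24 at Q = 3523.9.

Q* ≈ 3,524 tubs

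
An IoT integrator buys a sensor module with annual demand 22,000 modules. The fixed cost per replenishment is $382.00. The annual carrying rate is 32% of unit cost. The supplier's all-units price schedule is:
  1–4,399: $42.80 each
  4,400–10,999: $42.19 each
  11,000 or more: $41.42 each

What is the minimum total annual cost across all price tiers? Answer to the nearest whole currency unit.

TC* ≈ $956,772

Holding cost per unit per year at price C is H = 0.32·C.
Evaluate total cost at each tier's feasible EOQ or, if the EOQ is below the tier, at the tier's minimum quantity.
EOQ at $42.80 = 1107.8 (feasible in tier 1): TC = 22,000×$42.80 + (22,000/1107.8)×382 + (1107.8/2)×0.32×$42.80 = $956,772.42.
EOQ at $42.19 = 1115.8 < 4400, so use break Q=4400: TC = 22,000×$42.19 + (22,000/4400.0)×382 + (4400.0/2)×0.32×$42.19 = $959,791.76.
EOQ at $41.42 = 1126.1 < 11000, so use break Q=11000: TC = 22,000×$41.42 + (22,000/11000.0)×382 + (11000.0/2)×0.32×$41.42 = $984,903.20.
Lowest total cost among the candidates is at Q = 1107.8.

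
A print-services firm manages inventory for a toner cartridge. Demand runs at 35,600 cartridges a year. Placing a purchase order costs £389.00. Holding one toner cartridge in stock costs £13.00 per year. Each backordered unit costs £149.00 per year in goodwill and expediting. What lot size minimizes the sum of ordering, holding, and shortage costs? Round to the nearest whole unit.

Q* ≈ 1,522 cartridges

With planned backorders, Q* = √(2DS/H) · √((H+B)/B).
√(2DS/H) = √(2 × 35,600 × 389 / 13) = 1459.631.
√((H+B)/B) = √((13+149)/149) = 1.0427.
Q* ≈ 1521.975.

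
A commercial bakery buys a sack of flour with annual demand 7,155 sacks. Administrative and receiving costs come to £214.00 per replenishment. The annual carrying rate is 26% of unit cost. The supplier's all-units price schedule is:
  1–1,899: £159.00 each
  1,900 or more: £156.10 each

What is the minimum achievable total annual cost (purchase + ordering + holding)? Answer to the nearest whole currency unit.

Holding cost per unit per year at price C is H = 0.26·C.
Candidates are each tier's EOQ (if it falls in that tier) and each price-break quantity.
EOQ at £159.00 = 272.2 (feasible in tier 1): TC = 7,155×£159.00 + (7,155/272.2)×214 + (272.2/2)×0.26×£159.00 = £1,148,896.54.
EOQ at £156.10 = 274.7 < 1900, so use break Q=1900: TC = 7,155×£156.10 + (7,155/1900.0)×214 + (1900.0/2)×0.26×£156.10 = £1,156,258.08.
Lowest total cost among the candidates is at Q = 272.2.

TC* ≈ £1,148,897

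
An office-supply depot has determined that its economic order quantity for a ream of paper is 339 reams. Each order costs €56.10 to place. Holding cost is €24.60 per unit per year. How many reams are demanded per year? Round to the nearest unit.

Squaring Q* = √(2DS/H) gives Q*² = 2DS/H.
From Q* = √(2DS/H): D = Q*²H / (2S) = 339² × 24.6 / (2 × 56.1) = 25196.583.

D ≈ 25,197 reams per year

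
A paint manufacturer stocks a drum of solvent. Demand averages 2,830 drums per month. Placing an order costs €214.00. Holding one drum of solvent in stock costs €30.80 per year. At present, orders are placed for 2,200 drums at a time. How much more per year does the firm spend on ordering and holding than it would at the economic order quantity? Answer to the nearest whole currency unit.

Extra cost ≈ €16,025 per year

Annual demand D = 2,830 × 12 = 33,960.
EOQ = √(2DS/H) = √(2 × 33,960 × 214 / 30.8) ≈ 686.96.
Cost at Q* = (D/Q*)S + (Q*/2)H = √(2DSH) ≈ €21,158.32.
Cost at Q = 2,200: (33,960/2,200)×214 + (2,200/2)×30.8 = €3,303.38 + €33,880.00 = €37,183.38.
Excess = €37,183.38 − €21,158.32 = €16,025.07.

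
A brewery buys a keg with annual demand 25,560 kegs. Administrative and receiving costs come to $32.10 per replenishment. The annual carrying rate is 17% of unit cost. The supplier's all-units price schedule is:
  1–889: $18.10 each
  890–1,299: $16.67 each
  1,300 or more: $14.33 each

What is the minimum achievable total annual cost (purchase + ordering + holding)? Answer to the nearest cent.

TC* ≈ $368,489.40

Holding cost per unit per year at price C is H = 0.17·C.
For each price level, check whether its EOQ is feasible; otherwise the best quantity at that price is the breakpoint.
EOQ at $18.10 = 730.3 (feasible in tier 1): TC = 25,560×$18.10 + (25,560/730.3)×32.1 + (730.3/2)×0.17×$18.10 = $464,883.04.
EOQ at $16.67 = 760.9 < 890, so use break Q=890: TC = 25,560×$16.67 + (25,560/890.0)×32.1 + (890.0/2)×0.17×$16.67 = $428,268.17.
EOQ at $14.33 = 820.7 < 1300, so use break Q=1300: TC = 25,560×$14.33 + (25,560/1300.0)×32.1 + (1300.0/2)×0.17×$14.33 = $368,489.40.
Lowest total cost among the candidates is at Q = 1300.0.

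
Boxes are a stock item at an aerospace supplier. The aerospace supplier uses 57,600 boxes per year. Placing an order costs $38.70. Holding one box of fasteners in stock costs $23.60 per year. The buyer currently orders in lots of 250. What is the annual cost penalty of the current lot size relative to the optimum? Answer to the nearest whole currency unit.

Extra cost ≈ $1,609 per year

EOQ = √(2DS/H) = √(2 × 57,600 × 38.7 / 23.6) ≈ 434.64.
Cost at Q* = (D/Q*)S + (Q*/2)H = √(2DSH) ≈ $10,257.41.
Cost at Q = 250: (57,600/250)×38.7 + (250/2)×23.6 = $8,916.48 + $2,950.00 = $11,866.48.
Excess = $11,866.48 − $10,257.41 = $1,609.07.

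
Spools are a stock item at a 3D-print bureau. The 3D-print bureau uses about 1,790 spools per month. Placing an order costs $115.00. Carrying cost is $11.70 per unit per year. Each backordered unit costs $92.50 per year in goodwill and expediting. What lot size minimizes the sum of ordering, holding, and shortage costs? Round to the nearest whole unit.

Annual demand D = 1,790 × 12 = 21,480.
With planned backorders, Q* = √(2DS/H) · √((H+B)/B).
√(2DS/H) = √(2 × 21,480 × 115 / 11.7) = 649.813.
√((H+B)/B) = √((11.7+92.5)/92.5) = 1.0614.
Q* ≈ 689.686.

Q* ≈ 690 spools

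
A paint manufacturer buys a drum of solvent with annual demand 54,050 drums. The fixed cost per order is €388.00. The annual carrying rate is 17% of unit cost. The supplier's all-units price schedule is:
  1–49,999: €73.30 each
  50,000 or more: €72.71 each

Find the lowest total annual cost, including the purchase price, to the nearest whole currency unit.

Holding cost per unit per year at price C is H = 0.17·C.
For each price level, check whether its EOQ is feasible; otherwise the best quantity at that price is the breakpoint.
EOQ at €73.30 = 1834.6 (feasible in tier 1): TC = 54,050×€73.30 + (54,050/1834.6)×388 + (1834.6/2)×0.17×€73.30 = €3,984,726.52.
EOQ at €72.71 = 1842.1 < 50000, so use break Q=50000: TC = 54,050×€72.71 + (54,050/50000.0)×388 + (50000.0/2)×0.17×€72.71 = €4,239,412.43.
Lowest total cost among the candidates is at Q = 1834.6.

TC* ≈ €3,984,727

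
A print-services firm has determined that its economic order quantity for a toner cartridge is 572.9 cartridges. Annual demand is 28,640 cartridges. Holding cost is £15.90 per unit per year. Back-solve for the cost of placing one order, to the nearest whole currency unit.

S ≈ £91

Invert the EOQ relation Q*² = 2DS/H.
From Q* = √(2DS/H): S = Q*²H / (2D) = 572.9² × 15.9 / (2 × 28,640) = 91.1070.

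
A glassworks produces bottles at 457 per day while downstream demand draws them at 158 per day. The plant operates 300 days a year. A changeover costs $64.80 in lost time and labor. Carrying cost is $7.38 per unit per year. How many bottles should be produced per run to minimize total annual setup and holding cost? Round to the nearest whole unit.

Annual demand D = 158 × 300 = 47,400.
Production build-up factor (1 − d/p) = 1 − 158/457 = 0.6543.
Q* = √(2DS / (H(1 − d/p))) = √(2 × 47,400 × 64.8 / (7.38 × 0.6543)).
= √(6,143,040 / 4.8285) ≈ 1127.940.

Q* ≈ 1,128 bottles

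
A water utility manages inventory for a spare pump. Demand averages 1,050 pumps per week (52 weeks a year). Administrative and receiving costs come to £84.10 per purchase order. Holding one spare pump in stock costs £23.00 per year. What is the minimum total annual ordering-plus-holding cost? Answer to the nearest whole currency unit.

TC* ≈ £14,534

Annual demand D = 1,050 × 52 = 54,600.
The optimal lot size = √(2DS/H) = √(2 × 54,600 × 84.1 / 23) ≈ 631.90.
At Q*, ordering cost (D/Q*)S equals holding cost (Q*/2)H, each = √(DSH/2).
Minimum total = √(2DSH) = √(2 × 54,600 × 84.1 × 23) ≈ 14533.601.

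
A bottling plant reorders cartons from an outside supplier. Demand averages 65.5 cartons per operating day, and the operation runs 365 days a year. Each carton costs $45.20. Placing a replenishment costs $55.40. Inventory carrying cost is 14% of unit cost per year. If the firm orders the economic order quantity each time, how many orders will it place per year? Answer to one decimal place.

N ≈ 37.0 orders per year

Annual demand D = 65.5 × 365 = 23,907.5.
Holding cost H = 0.14 × $45.20 = $6.3280 per unit per year.
EOQ = √(2DS/H) = √(2 × 23,907.5 × 55.4 / 6.328) ≈ 647.00.
Orders per year = D / Q* = 23,907.5 / 647.00 ≈ 36.951.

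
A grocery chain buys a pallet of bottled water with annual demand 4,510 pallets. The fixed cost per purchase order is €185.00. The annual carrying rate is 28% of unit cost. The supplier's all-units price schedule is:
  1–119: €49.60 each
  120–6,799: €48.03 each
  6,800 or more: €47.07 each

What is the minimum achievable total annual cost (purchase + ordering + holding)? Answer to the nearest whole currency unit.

TC* ≈ €221,353

Holding cost per unit per year at price C is H = 0.28·C.
For each price level, check whether its EOQ is feasible; otherwise the best quantity at that price is the breakpoint.
Tier 1 (€49.60): EOQ = 346.6 exceeds tier's upper bound 119, so this tier is dominated.
EOQ at €48.03 = 352.3 (feasible in tier 2): TC = 4,510×€48.03 + (4,510/352.3)×185 + (352.3/2)×0.28×€48.03 = €221,352.53.
EOQ at €47.07 = 355.8 < 6800, so use break Q=6800: TC = 4,510×€47.07 + (4,510/6800.0)×185 + (6800.0/2)×0.28×€47.07 = €257,219.04.
Lowest total cost among the candidates is at Q = 352.3.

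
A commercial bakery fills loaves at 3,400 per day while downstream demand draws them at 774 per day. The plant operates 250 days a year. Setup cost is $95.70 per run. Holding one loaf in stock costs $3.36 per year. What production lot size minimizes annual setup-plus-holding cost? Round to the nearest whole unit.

Annual demand D = 774 × 250 = 193,500.
Production build-up factor (1 − d/p) = 1 − 774/3,400 = 0.7724.
Q* = √(2DS / (H(1 − d/p))) = √(2 × 193,500 × 95.7 / (3.36 × 0.7724)).
= √(37,035,900 / 2.5951) ≈ 3777.756.

Q* ≈ 3,778 loaves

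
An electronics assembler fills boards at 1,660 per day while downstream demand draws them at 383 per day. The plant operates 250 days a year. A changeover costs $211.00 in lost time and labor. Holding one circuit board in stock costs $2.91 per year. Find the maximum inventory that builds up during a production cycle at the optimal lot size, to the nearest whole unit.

I_max ≈ 3,268 boards

Annual demand D = 383 × 250 = 95,750.
Production build-up factor (1 − d/p) = 1 − 383/1,660 = 0.7693.
Q* = √(2DS / (H(1 − d/p))) = √(2 × 95,750 × 211 / (2.91 × 0.7693)).
= √(40,406,500 / 2.2386) ≈ 4248.520.
Maximum inventory = Q*(1 − d/p) = 4248.520 × 0.7693 ≈ 3268.290.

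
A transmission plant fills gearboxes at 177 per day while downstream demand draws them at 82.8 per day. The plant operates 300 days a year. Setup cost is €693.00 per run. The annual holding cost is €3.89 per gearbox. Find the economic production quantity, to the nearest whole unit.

Q* ≈ 4,078 gearboxes

Annual demand D = 82.8 × 300 = 24,840.
Production build-up factor (1 − d/p) = 1 − 82.8/177 = 0.5322.
Q* = √(2DS / (H(1 − d/p))) = √(2 × 24,840 × 693 / (3.89 × 0.5322)).
= √(34,428,240 / 2.0703) ≈ 4077.968.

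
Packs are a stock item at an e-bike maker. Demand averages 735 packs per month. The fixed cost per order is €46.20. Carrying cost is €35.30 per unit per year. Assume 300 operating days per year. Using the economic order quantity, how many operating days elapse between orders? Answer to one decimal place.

Annual demand D = 735 × 12 = 8,820.
The optimal lot size = √(2DS/H) = √(2 × 8,820 × 46.2 / 35.3) ≈ 151.94.
Cycle time = Q*/D × 300 = 151.94 / 8,820 × 300 ≈ 5.168 days.

T ≈ 5.2 days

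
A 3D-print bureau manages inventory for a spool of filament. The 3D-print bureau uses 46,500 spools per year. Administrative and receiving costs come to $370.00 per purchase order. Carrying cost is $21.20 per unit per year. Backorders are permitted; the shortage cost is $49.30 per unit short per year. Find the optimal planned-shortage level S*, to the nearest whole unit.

With planned backorders, Q* = √(2DS/H) · √((H+B)/B).
√(2DS/H) = √(2 × 46,500 × 370 / 21.2) = 1274.015.
√((H+B)/B) = √((21.2+49.3)/49.3) = 1.1958.
Q* ≈ 1523.511.
S* = Q* · H/(H+B) = 1523.511 × 21.2/70.5 ≈ 458.134.

S* ≈ 458 spools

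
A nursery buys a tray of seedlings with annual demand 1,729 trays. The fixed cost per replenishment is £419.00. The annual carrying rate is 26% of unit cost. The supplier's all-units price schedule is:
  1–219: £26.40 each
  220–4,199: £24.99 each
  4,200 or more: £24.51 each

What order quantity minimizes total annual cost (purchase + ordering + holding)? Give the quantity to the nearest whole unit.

Q* ≈ 472 trays

Holding cost per unit per year at price C is H = 0.26·C.
Evaluate total cost at each tier's feasible EOQ or, if the EOQ is below the tier, at the tier's minimum quantity.
Tier 1 (£26.40): EOQ = 459.4 exceeds tier's upper bound 219, so this tier is dominated.
EOQ at £24.99 = 472.2 (feasible in tier 2): TC = 1,729×£24.99 + (1,729/472.2)×419 + (472.2/2)×0.26×£24.99 = £46,275.95.
EOQ at £24.51 = 476.8 < 4200, so use break Q=4200: TC = 1,729×£24.51 + (1,729/4200.0)×419 + (4200.0/2)×0.26×£24.51 = £55,932.74.
Lowest total cost is £46,275.95 at Q = 472.2.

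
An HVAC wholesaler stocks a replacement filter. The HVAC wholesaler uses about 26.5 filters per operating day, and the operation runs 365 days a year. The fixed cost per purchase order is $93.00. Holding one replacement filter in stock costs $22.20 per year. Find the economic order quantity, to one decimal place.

Q* ≈ 284.7 filters

Annual demand D = 26.5 × 365 = 9,672.5.
EOQ = √(2DS / H) = √(2 × 9,672.5 × 93 / 22.2).
= √(1,799,085 / 22.2) = √81,039.8649 ≈ 284.675.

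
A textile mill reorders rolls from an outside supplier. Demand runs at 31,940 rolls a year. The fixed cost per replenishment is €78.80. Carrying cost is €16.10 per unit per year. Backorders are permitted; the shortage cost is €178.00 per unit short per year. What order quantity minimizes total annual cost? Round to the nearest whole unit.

Q* ≈ 584 rolls

With planned backorders, Q* = √(2DS/H) · √((H+B)/B).
√(2DS/H) = √(2 × 31,940 × 78.8 / 16.1) = 559.156.
√((H+B)/B) = √((16.1+178)/178) = 1.0442.
Q* ≈ 583.896.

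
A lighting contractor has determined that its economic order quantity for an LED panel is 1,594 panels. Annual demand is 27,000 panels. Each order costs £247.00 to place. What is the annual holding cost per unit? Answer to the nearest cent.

Invert the EOQ relation Q*² = 2DS/H.
From Q* = √(2DS/H): H = 2DS / Q*² = 2 × 27,000 × 247 / 1,594² = 5.2495.

H ≈ £5.25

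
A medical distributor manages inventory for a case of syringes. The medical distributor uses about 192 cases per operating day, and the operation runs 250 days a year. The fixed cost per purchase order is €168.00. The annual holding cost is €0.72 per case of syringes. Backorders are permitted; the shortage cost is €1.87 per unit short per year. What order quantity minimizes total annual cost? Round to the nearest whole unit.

Annual demand D = 192 × 250 = 48,000.
With planned backorders, Q* = √(2DS/H) · √((H+B)/B).
√(2DS/H) = √(2 × 48,000 × 168 / 0.72) = 4732.864.
√((H+B)/B) = √((0.72+1.87)/1.87) = 1.1769.
Q* ≈ 5569.973.

Q* ≈ 5,570 cases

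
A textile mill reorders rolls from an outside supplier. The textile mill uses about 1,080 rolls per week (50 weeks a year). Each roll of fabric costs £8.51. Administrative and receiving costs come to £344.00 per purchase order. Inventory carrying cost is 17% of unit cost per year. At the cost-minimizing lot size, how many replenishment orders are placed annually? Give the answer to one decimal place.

Annual demand D = 1,080 × 50 = 54,000.
Holding cost H = 0.17 × £8.51 = £1.4467 per unit per year.
Q* = √(2DS/H) = √(2 × 54,000 × 344 / 1.4467) ≈ 5067.59.
Orders per year = D / Q* = 54,000 / 5067.59 ≈ 10.656.

N ≈ 10.7 orders per year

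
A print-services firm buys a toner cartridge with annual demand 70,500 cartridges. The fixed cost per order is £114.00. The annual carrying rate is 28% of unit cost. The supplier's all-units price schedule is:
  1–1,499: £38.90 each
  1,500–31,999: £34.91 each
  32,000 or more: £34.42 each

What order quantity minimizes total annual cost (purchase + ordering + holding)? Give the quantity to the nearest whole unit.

Holding cost per unit per year at price C is H = 0.28·C.
For each price level, check whether its EOQ is feasible; otherwise the best quantity at that price is the breakpoint.
EOQ at £38.90 = 1214.8 (feasible in tier 1): TC = 70,500×£38.90 + (70,500/1214.8)×114 + (1214.8/2)×0.28×£38.90 = £2,755,681.70.
EOQ at £34.91 = 1282.4 < 1500, so use break Q=1500: TC = 70,500×£34.91 + (70,500/1500.0)×114 + (1500.0/2)×0.28×£34.91 = £2,473,844.10.
EOQ at £34.42 = 1291.4 < 32000, so use break Q=32000: TC = 70,500×£34.42 + (70,500/32000.0)×114 + (32000.0/2)×0.28×£34.42 = £2,581,062.76.
Lowest total cost is £2,473,844.10 at Q = 1500.0.

Q* ≈ 1,500 cartridges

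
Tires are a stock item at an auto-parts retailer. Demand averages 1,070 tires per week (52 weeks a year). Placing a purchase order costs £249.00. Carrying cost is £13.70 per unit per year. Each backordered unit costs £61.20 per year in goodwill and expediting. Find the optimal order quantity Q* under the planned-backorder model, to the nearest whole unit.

Annual demand D = 1,070 × 52 = 55,640.
With planned backorders, Q* = √(2DS/H) · √((H+B)/B).
√(2DS/H) = √(2 × 55,640 × 249 / 13.7) = 1422.158.
√((H+B)/B) = √((13.7+61.2)/61.2) = 1.1063.
Q* ≈ 1573.306.

Q* ≈ 1,573 tires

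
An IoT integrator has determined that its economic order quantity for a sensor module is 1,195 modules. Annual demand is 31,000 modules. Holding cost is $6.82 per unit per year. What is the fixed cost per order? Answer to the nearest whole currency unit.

S ≈ $157

Squaring Q* = √(2DS/H) gives Q*² = 2DS/H.
From Q* = √(2DS/H): S = Q*²H / (2D) = 1,195² × 6.82 / (2 × 31,000) = 157.0828.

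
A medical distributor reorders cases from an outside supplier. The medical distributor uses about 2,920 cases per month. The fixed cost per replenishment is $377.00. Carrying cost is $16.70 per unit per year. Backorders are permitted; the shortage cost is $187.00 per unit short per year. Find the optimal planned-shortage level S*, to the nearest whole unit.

S* ≈ 108 cases

Annual demand D = 2,920 × 12 = 35,040.
With planned backorders, Q* = √(2DS/H) · √((H+B)/B).
√(2DS/H) = √(2 × 35,040 × 377 / 16.7) = 1257.794.
√((H+B)/B) = √((16.7+187)/187) = 1.0437.
Q* ≈ 1312.757.
S* = Q* · H/(H+B) = 1312.757 × 16.7/203.7 ≈ 107.624.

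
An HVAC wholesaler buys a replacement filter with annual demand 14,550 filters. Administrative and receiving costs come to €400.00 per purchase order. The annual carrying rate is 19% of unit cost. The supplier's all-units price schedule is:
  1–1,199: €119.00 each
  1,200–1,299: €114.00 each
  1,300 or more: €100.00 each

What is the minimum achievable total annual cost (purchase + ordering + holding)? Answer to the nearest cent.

Holding cost per unit per year at price C is H = 0.19·C.
Candidates are each tier's EOQ (if it falls in that tier) and each price-break quantity.
EOQ at €119.00 = 717.5 (feasible in tier 1): TC = 14,550×€119.00 + (14,550/717.5)×400 + (717.5/2)×0.19×€119.00 = €1,747,672.84.
EOQ at €114.00 = 733.1 < 1200, so use break Q=1200: TC = 14,550×€114.00 + (14,550/1200.0)×400 + (1200.0/2)×0.19×€114.00 = €1,676,546.00.
EOQ at €100.00 = 782.7 < 1300, so use break Q=1300: TC = 14,550×€100.00 + (14,550/1300.0)×400 + (1300.0/2)×0.19×€100.00 = €1,471,826.92.
Lowest total cost among the candidates is at Q = 1300.0.

TC* ≈ €1,471,826.92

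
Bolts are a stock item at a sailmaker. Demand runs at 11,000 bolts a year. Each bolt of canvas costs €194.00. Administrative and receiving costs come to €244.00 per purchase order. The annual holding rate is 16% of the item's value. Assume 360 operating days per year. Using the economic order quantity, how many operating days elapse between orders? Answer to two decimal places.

Holding cost H = 0.16 × €194.00 = €31.0400 per unit per year.
Q* = √(2DS/H) = √(2 × 11,000 × 244 / 31.04) ≈ 415.86.
Cycle time = Q*/D × 360 = 415.86 / 11,000 × 360 ≈ 13.610 days.

T ≈ 13.61 days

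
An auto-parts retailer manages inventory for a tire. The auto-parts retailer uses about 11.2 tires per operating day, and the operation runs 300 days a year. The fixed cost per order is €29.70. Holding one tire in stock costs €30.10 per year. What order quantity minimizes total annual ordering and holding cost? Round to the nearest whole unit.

Annual demand D = 11.2 × 300 = 3,360.
EOQ = √(2DS / H) = √(2 × 3,360 × 29.7 / 30.1).
= √(199,584 / 30.1) = √6,630.6977 ≈ 81.429.

Q* ≈ 81 tires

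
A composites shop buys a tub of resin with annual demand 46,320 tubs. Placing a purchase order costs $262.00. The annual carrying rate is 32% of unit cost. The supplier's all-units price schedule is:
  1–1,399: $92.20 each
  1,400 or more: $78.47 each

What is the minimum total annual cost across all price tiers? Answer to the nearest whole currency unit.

Holding cost per unit per year at price C is H = 0.32·C.
Evaluate total cost at each tier's feasible EOQ or, if the EOQ is below the tier, at the tier's minimum quantity.
EOQ at $92.20 = 907.0 (feasible in tier 1): TC = 46,320×$92.20 + (46,320/907.0)×262 + (907.0/2)×0.32×$92.20 = $4,297,464.26.
EOQ at $78.47 = 983.2 < 1400, so use break Q=1400: TC = 46,320×$78.47 + (46,320/1400.0)×262 + (1400.0/2)×0.32×$78.47 = $3,660,976.14.
Lowest total cost among the candidates is at Q = 1400.0.

TC* ≈ $3,660,976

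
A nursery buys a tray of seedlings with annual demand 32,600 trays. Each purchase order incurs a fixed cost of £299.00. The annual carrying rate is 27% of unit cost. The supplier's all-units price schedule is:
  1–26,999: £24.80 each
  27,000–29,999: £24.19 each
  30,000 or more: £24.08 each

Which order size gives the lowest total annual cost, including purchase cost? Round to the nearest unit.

Q* ≈ 1,706 trays

Holding cost per unit per year at price C is H = 0.27·C.
For each price level, check whether its EOQ is feasible; otherwise the best quantity at that price is the breakpoint.
EOQ at £24.80 = 1706.3 (feasible in tier 1): TC = 32,600×£24.80 + (32,600/1706.3)×299 + (1706.3/2)×0.27×£24.80 = £819,905.29.
EOQ at £24.19 = 1727.7 < 27000, so use break Q=27000: TC = 32,600×£24.19 + (32,600/27000.0)×299 + (27000.0/2)×0.27×£24.19 = £877,127.56.
EOQ at £24.08 = 1731.6 < 30000, so use break Q=30000: TC = 32,600×£24.08 + (32,600/30000.0)×299 + (30000.0/2)×0.27×£24.08 = £882,856.91.
Lowest total cost is £819,905.29 at Q = 1706.3.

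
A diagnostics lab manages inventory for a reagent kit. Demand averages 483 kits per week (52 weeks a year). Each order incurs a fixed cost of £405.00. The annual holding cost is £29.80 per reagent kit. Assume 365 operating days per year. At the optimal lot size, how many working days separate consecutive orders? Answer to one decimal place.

Annual demand D = 483 × 52 = 25,116.
EOQ = √(2DS/H) = √(2 × 25,116 × 405 / 29.8) ≈ 826.25.
Cycle time = Q*/D × 365 = 826.25 / 25,116 × 365 ≈ 12.007 days.

T ≈ 12.0 days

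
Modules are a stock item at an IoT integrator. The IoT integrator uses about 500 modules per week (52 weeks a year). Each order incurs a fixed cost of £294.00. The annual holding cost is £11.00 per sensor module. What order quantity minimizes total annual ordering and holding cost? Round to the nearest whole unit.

Q* ≈ 1,179 modules

Annual demand D = 500 × 52 = 26,000.
EOQ = √(2DS / H) = √(2 × 26,000 × 294 / 11).
= √(15,288,000 / 11) = √1,389,818.1818 ≈ 1178.906.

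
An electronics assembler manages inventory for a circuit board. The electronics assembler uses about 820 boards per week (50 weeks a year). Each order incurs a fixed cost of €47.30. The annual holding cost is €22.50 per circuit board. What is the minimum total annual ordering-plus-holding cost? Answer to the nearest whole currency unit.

Annual demand D = 820 × 50 = 41,000.
Q* = √(2DS/H) = √(2 × 41,000 × 47.3 / 22.5) ≈ 415.19.
At Q*, ordering cost (D/Q*)S equals holding cost (Q*/2)H, each = √(DSH/2).
Minimum total = √(2DSH) = √(2 × 41,000 × 47.3 × 22.5) ≈ 9341.761.

TC* ≈ €9,342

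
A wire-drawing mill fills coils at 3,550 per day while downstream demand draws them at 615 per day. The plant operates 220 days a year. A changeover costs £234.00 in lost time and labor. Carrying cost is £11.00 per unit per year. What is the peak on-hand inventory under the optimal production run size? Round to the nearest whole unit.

Annual demand D = 615 × 220 = 135,300.
Production build-up factor (1 − d/p) = 1 − 615/3,550 = 0.8268.
Q* = √(2DS / (H(1 − d/p))) = √(2 × 135,300 × 234 / (11 × 0.8268)).
= √(63,320,400 / 9.0944) ≈ 2638.673.
Maximum inventory = Q*(1 − d/p) = 2638.673 × 0.8268 ≈ 2181.551.

I_max ≈ 2,182 coils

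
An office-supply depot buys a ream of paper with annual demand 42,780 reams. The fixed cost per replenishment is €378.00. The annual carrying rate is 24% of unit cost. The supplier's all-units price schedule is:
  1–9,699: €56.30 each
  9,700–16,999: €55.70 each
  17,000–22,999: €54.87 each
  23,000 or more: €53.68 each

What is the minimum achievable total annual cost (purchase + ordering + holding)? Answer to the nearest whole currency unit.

TC* ≈ €2,429,419

Holding cost per unit per year at price C is H = 0.24·C.
Candidates are each tier's EOQ (if it falls in that tier) and each price-break quantity.
EOQ at €56.30 = 1547.1 (feasible in tier 1): TC = 42,780×€56.30 + (42,780/1547.1)×378 + (1547.1/2)×0.24×€56.30 = €2,429,418.56.
EOQ at €55.70 = 1555.4 < 9700, so use break Q=9700: TC = 42,780×€55.70 + (42,780/9700.0)×378 + (9700.0/2)×0.24×€55.70 = €2,449,347.90.
EOQ at €54.87 = 1567.1 < 17000, so use break Q=17000: TC = 42,780×€54.87 + (42,780/17000.0)×378 + (17000.0/2)×0.24×€54.87 = €2,460,224.63.
EOQ at €53.68 = 1584.4 < 23000, so use break Q=23000: TC = 42,780×€53.68 + (42,780/23000.0)×378 + (23000.0/2)×0.24×€53.68 = €2,445,290.28.
Lowest total cost among the candidates is at Q = 1547.1.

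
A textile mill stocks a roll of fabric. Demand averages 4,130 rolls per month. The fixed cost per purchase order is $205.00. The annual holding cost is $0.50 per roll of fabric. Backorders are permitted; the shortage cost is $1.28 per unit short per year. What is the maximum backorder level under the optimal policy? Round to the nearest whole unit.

S* ≈ 2,112 rolls

Annual demand D = 4,130 × 12 = 49,560.
With planned backorders, Q* = √(2DS/H) · √((H+B)/B).
√(2DS/H) = √(2 × 49,560 × 205 / 0.5) = 6374.888.
√((H+B)/B) = √((0.5+1.28)/1.28) = 1.1792.
Q* ≈ 7517.572.
S* = Q* · H/(H+B) = 7517.572 × 0.5/1.78 ≈ 2111.678.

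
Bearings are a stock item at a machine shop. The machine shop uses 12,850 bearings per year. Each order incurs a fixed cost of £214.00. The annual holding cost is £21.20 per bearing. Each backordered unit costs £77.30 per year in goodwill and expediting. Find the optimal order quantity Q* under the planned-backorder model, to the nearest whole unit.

With planned backorders, Q* = √(2DS/H) · √((H+B)/B).
√(2DS/H) = √(2 × 12,850 × 214 / 21.2) = 509.337.
√((H+B)/B) = √((21.2+77.3)/77.3) = 1.1288.
Q* ≈ 574.955.

Q* ≈ 575 bearings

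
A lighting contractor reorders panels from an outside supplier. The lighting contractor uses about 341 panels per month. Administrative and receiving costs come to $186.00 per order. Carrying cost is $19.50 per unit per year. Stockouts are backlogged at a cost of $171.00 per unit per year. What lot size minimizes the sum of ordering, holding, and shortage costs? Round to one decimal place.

Q* ≈ 294.9 panels

Annual demand D = 341 × 12 = 4,092.
With planned backorders, Q* = √(2DS/H) · √((H+B)/B).
√(2DS/H) = √(2 × 4,092 × 186 / 19.5) = 279.397.
√((H+B)/B) = √((19.5+171)/171) = 1.0555.
Q* ≈ 294.898.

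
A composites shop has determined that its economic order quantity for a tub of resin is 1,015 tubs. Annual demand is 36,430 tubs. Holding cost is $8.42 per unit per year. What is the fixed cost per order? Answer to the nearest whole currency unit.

The basic EOQ model gives Q* = √(2DS/H); rearrange for the unknown.
From Q* = √(2DS/H): S = Q*²H / (2D) = 1,015² × 8.42 / (2 × 36,430) = 119.0570.

S ≈ $119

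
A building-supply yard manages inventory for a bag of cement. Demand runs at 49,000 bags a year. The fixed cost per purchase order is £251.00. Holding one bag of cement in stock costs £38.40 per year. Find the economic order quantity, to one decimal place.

Q* ≈ 800.4 bags

EOQ = √(2DS / H) = √(2 × 49,000 × 251 / 38.4).
= √(24,598,000 / 38.4) = √640,572.9167 ≈ 800.358.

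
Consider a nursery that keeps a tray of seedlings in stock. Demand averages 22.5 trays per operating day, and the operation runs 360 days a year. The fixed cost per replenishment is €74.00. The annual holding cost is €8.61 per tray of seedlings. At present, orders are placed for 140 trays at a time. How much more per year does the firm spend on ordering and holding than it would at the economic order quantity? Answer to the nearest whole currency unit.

Extra cost ≈ €1,671 per year

Annual demand D = 22.5 × 360 = 8,100.
EOQ = √(2DS/H) = √(2 × 8,100 × 74 / 8.61) ≈ 373.14.
Cost at Q* = (D/Q*)S + (Q*/2)H = √(2DSH) ≈ €3,212.74.
Cost at Q = 140: (8,100/140)×74 + (140/2)×8.61 = €4,281.43 + €602.70 = €4,884.13.
Excess = €4,884.13 − €3,212.74 = €1,671.39.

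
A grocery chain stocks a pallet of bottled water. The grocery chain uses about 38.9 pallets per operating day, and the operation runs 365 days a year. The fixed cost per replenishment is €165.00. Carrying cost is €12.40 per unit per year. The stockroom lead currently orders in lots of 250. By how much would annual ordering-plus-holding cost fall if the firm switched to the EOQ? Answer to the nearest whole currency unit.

Extra cost ≈ €3,299 per year

Annual demand D = 38.9 × 365 = 14,198.5.
EOQ = √(2DS/H) = √(2 × 14,198.5 × 165 / 12.4) ≈ 614.71.
Cost at Q* = (D/Q*)S + (Q*/2)H = √(2DSH) ≈ €7,622.35.
Cost at Q = 250: (14,198.5/250)×165 + (250/2)×12.4 = €9,371.01 + €1,550.00 = €10,921.01.
Excess = €10,921.01 − €7,622.35 = €3,298.66.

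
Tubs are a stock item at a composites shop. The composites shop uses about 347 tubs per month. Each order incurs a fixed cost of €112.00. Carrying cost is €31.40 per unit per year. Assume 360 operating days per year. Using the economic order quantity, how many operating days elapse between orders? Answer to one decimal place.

T ≈ 14.9 days

Annual demand D = 347 × 12 = 4,164.
The optimal lot size = √(2DS/H) = √(2 × 4,164 × 112 / 31.4) ≈ 172.35.
Cycle time = Q*/D × 360 = 172.35 / 4,164 × 360 ≈ 14.901 days.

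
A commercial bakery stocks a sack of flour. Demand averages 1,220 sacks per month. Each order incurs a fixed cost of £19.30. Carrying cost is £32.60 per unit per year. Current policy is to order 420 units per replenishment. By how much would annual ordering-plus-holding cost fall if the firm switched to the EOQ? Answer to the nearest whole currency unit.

Extra cost ≈ £3,227 per year

Annual demand D = 1,220 × 12 = 14,640.
EOQ = √(2DS/H) = √(2 × 14,640 × 19.3 / 32.6) ≈ 131.66.
Cost at Q* = (D/Q*)S + (Q*/2)H = √(2DSH) ≈ £4,292.13.
Cost at Q = 420: (14,640/420)×19.3 + (420/2)×32.6 = £672.74 + £6,846.00 = £7,518.74.
Excess = £7,518.74 − £4,292.13 = £3,226.61.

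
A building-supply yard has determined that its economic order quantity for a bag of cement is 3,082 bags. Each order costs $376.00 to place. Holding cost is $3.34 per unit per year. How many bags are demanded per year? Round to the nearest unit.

D ≈ 42,188 bags per year

The basic EOQ model gives Q* = √(2DS/H); rearrange for the unknown.
From Q* = √(2DS/H): D = Q*²H / (2S) = 3,082² × 3.34 / (2 × 376) = 42188.482.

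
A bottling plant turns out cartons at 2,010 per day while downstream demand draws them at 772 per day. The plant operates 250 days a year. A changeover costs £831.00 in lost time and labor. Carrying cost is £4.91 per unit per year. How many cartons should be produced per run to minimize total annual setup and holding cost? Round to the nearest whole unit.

Q* ≈ 10,299 cartons

Annual demand D = 772 × 250 = 193,000.
Production build-up factor (1 − d/p) = 1 − 772/2,010 = 0.6159.
Q* = √(2DS / (H(1 − d/p))) = √(2 × 193,000 × 831 / (4.91 × 0.6159)).
= √(320,766,000 / 3.0242) ≈ 10298.907.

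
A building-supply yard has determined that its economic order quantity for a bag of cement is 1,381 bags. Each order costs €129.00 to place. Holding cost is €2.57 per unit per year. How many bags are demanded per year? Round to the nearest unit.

D ≈ 18,998 bags per year

Invert the EOQ relation Q*² = 2DS/H.
From Q* = √(2DS/H): D = Q*²H / (2S) = 1,381² × 2.57 / (2 × 129) = 18997.689.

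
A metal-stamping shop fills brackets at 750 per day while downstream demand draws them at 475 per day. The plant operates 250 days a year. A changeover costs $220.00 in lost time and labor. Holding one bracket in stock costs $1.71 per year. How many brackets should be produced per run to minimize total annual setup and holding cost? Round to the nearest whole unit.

Annual demand D = 475 × 250 = 118,750.
Production build-up factor (1 − d/p) = 1 − 475/750 = 0.3667.
Q* = √(2DS / (H(1 − d/p))) = √(2 × 118,750 × 220 / (1.71 × 0.3667)).
= √(52,250,000 / 0.627) ≈ 9128.709.

Q* ≈ 9,129 brackets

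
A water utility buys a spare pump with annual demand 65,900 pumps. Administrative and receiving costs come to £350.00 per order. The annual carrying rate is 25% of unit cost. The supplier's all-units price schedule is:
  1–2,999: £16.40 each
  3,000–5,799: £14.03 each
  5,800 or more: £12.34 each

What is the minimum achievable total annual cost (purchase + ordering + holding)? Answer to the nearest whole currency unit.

TC* ≈ £826,129

Holding cost per unit per year at price C is H = 0.25·C.
For each price level, check whether its EOQ is feasible; otherwise the best quantity at that price is the breakpoint.
Tier 1 (£16.40): EOQ = 3354.3 exceeds tier's upper bound 2999, so this tier is dominated.
EOQ at £14.03 = 3626.5 (feasible in tier 2): TC = 65,900×£14.03 + (65,900/3626.5)×350 + (3626.5/2)×0.25×£14.03 = £937,297.10.
EOQ at £12.34 = 3866.9 < 5800, so use break Q=5800: TC = 65,900×£12.34 + (65,900/5800.0)×350 + (5800.0/2)×0.25×£12.34 = £826,129.22.
Lowest total cost among the candidates is at Q = 5800.0.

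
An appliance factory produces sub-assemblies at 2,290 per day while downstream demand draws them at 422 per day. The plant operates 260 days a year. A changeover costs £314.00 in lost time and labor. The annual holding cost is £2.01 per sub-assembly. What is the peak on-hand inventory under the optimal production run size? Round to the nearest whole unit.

I_max ≈ 5,288 sub-assemblies

Annual demand D = 422 × 260 = 109,720.
Production build-up factor (1 − d/p) = 1 − 422/2,290 = 0.8157.
Q* = √(2DS / (H(1 − d/p))) = √(2 × 109,720 × 314 / (2.01 × 0.8157)).
= √(68,904,160 / 1.6396) ≈ 6482.671.
Maximum inventory = Q*(1 − d/p) = 6482.671 × 0.8157 ≈ 5288.048.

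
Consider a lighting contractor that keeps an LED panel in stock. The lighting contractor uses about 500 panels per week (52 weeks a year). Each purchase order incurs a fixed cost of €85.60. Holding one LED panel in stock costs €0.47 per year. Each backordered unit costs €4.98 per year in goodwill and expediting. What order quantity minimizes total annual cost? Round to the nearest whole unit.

Q* ≈ 3,219 panels

Annual demand D = 500 × 52 = 26,000.
With planned backorders, Q* = √(2DS/H) · √((H+B)/B).
√(2DS/H) = √(2 × 26,000 × 85.6 / 0.47) = 3077.440.
√((H+B)/B) = √((0.47+4.98)/4.98) = 1.0461.
Q* ≈ 3219.387.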